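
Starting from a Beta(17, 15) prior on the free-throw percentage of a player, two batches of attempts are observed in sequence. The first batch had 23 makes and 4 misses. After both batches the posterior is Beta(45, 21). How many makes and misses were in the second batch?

5 makes and 2 misses

Because Beta–binomial updating is additive in the counts, the combined data contributed (α_post−α_prior, β_post−β_prior) successes and failures.
Total across both batches: 45−17=28 makes, 21−15=6 misses.
Subtract the first batch: 28−23=5 makes and 6−4=2 misses.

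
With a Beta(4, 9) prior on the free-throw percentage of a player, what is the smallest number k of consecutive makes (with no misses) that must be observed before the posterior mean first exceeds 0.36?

k = 2

After k makes and 0 misses the posterior is Beta(4+k, 9), with mean (4+k)/(4+9+k).
Set (4+k)/(13+k) > 0.36 and solve: k > (0.36·13 − 4)/(1 − 0.36) = 1.062.
The smallest integer exceeding 1.062 is 2.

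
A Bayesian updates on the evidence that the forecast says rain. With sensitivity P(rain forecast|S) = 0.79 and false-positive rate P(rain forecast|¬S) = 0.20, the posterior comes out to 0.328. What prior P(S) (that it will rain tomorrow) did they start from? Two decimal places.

P(S) = 0.11

In odds form, posterior odds = prior odds × likelihood ratio, so prior odds = posterior odds ÷ LR.
Posterior odds = 0.328/(1−0.328) = 0.4881. LR = 0.79/0.20 = 3.9500.
Prior odds = 0.4881/3.9500 = 0.1236, so P(S) = 0.1236/(1+0.1236) ≈ 0.11.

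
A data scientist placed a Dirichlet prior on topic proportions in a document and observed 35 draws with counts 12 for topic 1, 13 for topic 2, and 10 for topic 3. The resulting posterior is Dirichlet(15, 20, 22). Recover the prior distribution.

Dirichlet(3, 7, 12)

For a Dirichlet(α) prior with multinomial counts c, the posterior is Dirichlet(α + c) componentwise.
Subtract each count from the matching posterior parameter: 15−12=3, 20−13=7, 22−10=12.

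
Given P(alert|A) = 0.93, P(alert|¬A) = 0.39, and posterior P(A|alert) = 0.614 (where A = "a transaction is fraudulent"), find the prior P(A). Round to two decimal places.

P(A) = 0.40

Bayes' rule in odds form gives O(A|E) = O(A)·[P(E|A)/P(E|¬A)], hence O(A) = O(A|E)/LR.
Posterior odds = 0.614/(1−0.614) = 1.5907. LR = 0.93/0.39 = 2.3846.
Prior odds = 1.5907/2.3846 = 0.6671, so P(A) = 0.6671/(1+0.6671) ≈ 0.40.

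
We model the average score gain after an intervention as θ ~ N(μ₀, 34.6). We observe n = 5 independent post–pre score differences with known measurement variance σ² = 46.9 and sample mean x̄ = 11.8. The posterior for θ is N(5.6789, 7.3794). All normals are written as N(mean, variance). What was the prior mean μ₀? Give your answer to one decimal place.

With known observation variance, the Normal–Normal posterior has precision τ_n = τ₀ + n/σ² and mean μ_n = (τ₀μ₀ + (n/σ²)x̄)/τ_n.
Here τ₀ = 1/34.6 = 0.028902 and τ_data = 5/46.9 = 0.106610, so τ_n = 0.135512.
Rearranging for μ₀: μ₀ = (μ_n·τ_n − τ_data·x̄)/τ₀ = (5.6789·0.135512 − 0.106610·11.8) / 0.028902 = -0.488439/0.028902 ≈ -16.9.

μ₀ = -16.9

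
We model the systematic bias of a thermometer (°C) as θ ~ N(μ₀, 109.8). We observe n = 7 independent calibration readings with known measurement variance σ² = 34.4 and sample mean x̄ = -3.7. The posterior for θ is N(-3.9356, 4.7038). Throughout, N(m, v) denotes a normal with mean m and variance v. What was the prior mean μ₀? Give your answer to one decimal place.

The posterior mean is a precision-weighted average: μ_n = (τ₀μ₀ + τ_data·x̄)/(τ₀+τ_data), with τ₀=1/σ₀² and τ_data=n/σ².
Here τ₀ = 1/109.8 = 0.009107 and τ_data = 7/34.4 = 0.203488, so τ_n = 0.212595.
Rearranging for μ₀: μ₀ = (μ_n·τ_n − τ_data·x̄)/τ₀ = (-3.9356·0.212595 − 0.203488·-3.7) / 0.009107 = -0.083783/0.009107 ≈ -9.2.

μ₀ = -9.2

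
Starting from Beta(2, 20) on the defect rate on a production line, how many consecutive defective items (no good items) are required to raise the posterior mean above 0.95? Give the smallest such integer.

k = 379

After k defective items and 0 good items the posterior is Beta(2+k, 20), with mean (2+k)/(2+20+k).
Set (2+k)/(22+k) > 0.95 and solve: k > (0.95·22 − 2)/(1 − 0.95) = 378.000.
The smallest integer exceeding 378.000 is 379.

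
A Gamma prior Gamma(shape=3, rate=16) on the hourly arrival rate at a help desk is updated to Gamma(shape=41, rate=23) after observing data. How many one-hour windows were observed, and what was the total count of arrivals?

n = 7 one-hour windows with total 38 arrivals

A Gamma(α, β) prior (rate parametrization) on a Poisson rate with n observations summing to S gives posterior Gamma(α+S, β+n).
Matching: Σxᵢ = 41 − 3 = 38 and n = 23 − 16 = 7.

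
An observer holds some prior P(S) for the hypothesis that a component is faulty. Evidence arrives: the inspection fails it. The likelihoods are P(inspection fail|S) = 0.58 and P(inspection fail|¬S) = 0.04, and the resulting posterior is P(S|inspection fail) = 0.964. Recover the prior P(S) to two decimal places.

In odds form, posterior odds = prior odds × likelihood ratio, so prior odds = posterior odds ÷ LR.
Posterior odds = 0.964/(1−0.964) = 26.7778. LR = 0.58/0.04 = 14.5000.
Prior odds = 26.7778/14.5000 = 1.8467, so P(S) = 1.8467/(1+1.8467) ≈ 0.65.

P(S) = 0.65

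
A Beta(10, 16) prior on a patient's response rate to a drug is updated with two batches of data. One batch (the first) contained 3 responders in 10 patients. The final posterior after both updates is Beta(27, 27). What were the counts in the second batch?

Sequential conjugate updates are equivalent to a single update on the pooled data, so total successes = posterior α − prior α and total failures = posterior β − prior β.
Total across both batches: 27−10=17 responders, 27−16=11 non-responders.
Subtract the first batch: 17−3=14 responders and 11−7=4 non-responders.

14 responders and 4 non-responders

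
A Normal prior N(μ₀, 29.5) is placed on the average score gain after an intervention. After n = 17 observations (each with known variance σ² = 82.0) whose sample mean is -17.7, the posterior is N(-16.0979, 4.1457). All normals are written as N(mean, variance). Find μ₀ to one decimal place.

With known observation variance, the Normal–Normal posterior has precision τ_n = τ₀ + n/σ² and mean μ_n = (τ₀μ₀ + (n/σ²)x̄)/τ_n.
Here τ₀ = 1/29.5 = 0.033898 and τ_data = 17/82.0 = 0.207317, so τ_n = 0.241215.
Rearranging for μ₀: μ₀ = (μ_n·τ_n − τ_data·x̄)/τ₀ = (-16.0979·0.241215 − 0.207317·-17.7) / 0.033898 = -0.213544/0.033898 ≈ -6.3.

μ₀ = -6.3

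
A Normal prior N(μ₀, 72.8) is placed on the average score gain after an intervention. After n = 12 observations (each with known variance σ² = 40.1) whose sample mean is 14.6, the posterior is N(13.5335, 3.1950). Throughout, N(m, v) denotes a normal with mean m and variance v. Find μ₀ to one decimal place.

μ₀ = -9.7

With known observation variance, the Normal–Normal posterior has precision τ_n = τ₀ + n/σ² and mean μ_n = (τ₀μ₀ + (n/σ²)x̄)/τ_n.
Here τ₀ = 1/72.8 = 0.013736 and τ_data = 12/40.1 = 0.299252, so τ_n = 0.312988.
Rearranging for μ₀: μ₀ = (μ_n·τ_n − τ_data·x̄)/τ₀ = (13.5335·0.312988 − 0.299252·14.6) / 0.013736 = -0.133256/0.013736 ≈ -9.7.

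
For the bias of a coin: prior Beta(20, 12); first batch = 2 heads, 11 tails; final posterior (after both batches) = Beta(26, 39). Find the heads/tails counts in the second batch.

4 heads and 16 tails

Because Beta–binomial updating is additive in the counts, the combined data contributed (α_post−α_prior, β_post−β_prior) successes and failures.
Total across both batches: 26−20=6 heads, 39−12=27 tails.
Subtract the first batch: 6−2=4 heads and 27−11=16 tails.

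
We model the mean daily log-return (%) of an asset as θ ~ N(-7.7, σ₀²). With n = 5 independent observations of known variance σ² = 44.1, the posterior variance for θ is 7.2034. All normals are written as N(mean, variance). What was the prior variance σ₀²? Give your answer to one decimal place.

σ₀² = 39.3

Posterior precision equals prior precision plus data precision: 1/σ_n² = 1/σ₀² + n/σ².
So 1/σ₀² = 1/7.2034 − 5/44.1 = 0.138823 − 0.113379 = 0.025444.
Hence σ₀² = 1/0.025444 ≈ 39.3.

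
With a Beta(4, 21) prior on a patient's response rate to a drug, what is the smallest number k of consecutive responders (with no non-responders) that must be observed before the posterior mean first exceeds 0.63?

k = 32

After k responders and 0 non-responders the posterior is Beta(4+k, 21), with mean (4+k)/(4+21+k).
Set (4+k)/(25+k) > 0.63 and solve: k > (0.63·25 − 4)/(1 − 0.63) = 31.757.
The smallest integer exceeding 31.757 is 32, and checking k=32: (36)/(57) = 0.6316 > 0.63.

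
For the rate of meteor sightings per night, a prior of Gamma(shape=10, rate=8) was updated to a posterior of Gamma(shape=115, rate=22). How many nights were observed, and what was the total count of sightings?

n = 14 nights with total 105 sightings

A Gamma(α, β) prior (rate parametrization) on a Poisson rate with n observations summing to S gives posterior Gamma(α+S, β+n).
Matching: Σxᵢ = 115 − 10 = 105 and n = 22 − 8 = 14.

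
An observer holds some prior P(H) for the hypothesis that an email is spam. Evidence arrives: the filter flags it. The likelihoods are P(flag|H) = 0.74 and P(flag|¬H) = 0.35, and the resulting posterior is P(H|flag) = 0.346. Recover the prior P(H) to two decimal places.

P(H) = 0.20

Bayes' rule in odds form gives O(H|E) = O(H)·[P(E|H)/P(E|¬H)], hence O(H) = O(H|E)/LR.
Posterior odds = 0.346/(1−0.346) = 0.5291. LR = 0.74/0.35 = 2.1143.
Prior odds = 0.5291/2.1143 = 0.2502, so P(H) = 0.2502/(1+0.2502) ≈ 0.20.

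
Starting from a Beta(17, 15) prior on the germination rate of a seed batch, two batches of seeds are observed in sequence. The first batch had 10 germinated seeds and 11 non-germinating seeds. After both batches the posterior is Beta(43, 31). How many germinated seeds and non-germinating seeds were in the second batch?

Sequential conjugate updates are equivalent to a single update on the pooled data, so total successes = posterior α − prior α and total failures = posterior β − prior β.
Total across both batches: 43−17=26 germinated seeds, 31−15=16 non-germinating seeds.
Subtract the first batch: 26−10=16 germinated seeds and 16−11=5 non-germinating seeds.

16 germinated seeds and 5 non-germinating seeds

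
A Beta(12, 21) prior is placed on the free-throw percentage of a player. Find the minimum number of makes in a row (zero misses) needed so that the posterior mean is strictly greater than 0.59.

After k makes and 0 misses the posterior is Beta(12+k, 21), with mean (12+k)/(12+21+k).
Set (12+k)/(33+k) > 0.59 and solve: k > (0.59·33 − 12)/(1 − 0.59) = 18.220.
The smallest integer exceeding 18.220 is 19, and checking k=19: (31)/(52) = 0.5962 > 0.59.

k = 19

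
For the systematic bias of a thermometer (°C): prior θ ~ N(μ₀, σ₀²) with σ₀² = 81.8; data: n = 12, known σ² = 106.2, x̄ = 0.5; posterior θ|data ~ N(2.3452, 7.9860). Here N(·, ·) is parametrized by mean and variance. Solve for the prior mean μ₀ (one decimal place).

The posterior mean is a precision-weighted average: μ_n = (τ₀μ₀ + τ_data·x̄)/(τ₀+τ_data), with τ₀=1/σ₀² and τ_data=n/σ².
Here τ₀ = 1/81.8 = 0.012225 and τ_data = 12/106.2 = 0.112994, so τ_n = 0.125219.
Rearranging for μ₀: μ₀ = (μ_n·τ_n − τ_data·x̄)/τ₀ = (2.3452·0.125219 − 0.112994·0.5) / 0.012225 = 0.237167/0.012225 ≈ 19.4.

μ₀ = 19.4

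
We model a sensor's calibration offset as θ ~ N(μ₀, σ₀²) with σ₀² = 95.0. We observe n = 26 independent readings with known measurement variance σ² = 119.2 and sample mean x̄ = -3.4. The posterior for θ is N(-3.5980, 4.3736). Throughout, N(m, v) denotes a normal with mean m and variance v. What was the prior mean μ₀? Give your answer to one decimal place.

μ₀ = -7.7

The posterior mean is a precision-weighted average: μ_n = (τ₀μ₀ + τ_data·x̄)/(τ₀+τ_data), with τ₀=1/σ₀² and τ_data=n/σ².
Here τ₀ = 1/95.0 = 0.010526 and τ_data = 26/119.2 = 0.218121, so τ_n = 0.228647.
Rearranging for μ₀: μ₀ = (μ_n·τ_n − τ_data·x̄)/τ₀ = (-3.5980·0.228647 − 0.218121·-3.4) / 0.010526 = -0.081061/0.010526 ≈ -7.7.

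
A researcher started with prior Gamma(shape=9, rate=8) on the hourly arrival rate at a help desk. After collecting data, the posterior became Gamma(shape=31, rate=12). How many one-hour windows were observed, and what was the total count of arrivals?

n = 4 one-hour windows with total 22 arrivals

A Gamma(α, β) prior (rate parametrization) on a Poisson rate with n observations summing to S gives posterior Gamma(α+S, β+n).
Matching: Σxᵢ = 31 − 9 = 22 and n = 12 − 8 = 4.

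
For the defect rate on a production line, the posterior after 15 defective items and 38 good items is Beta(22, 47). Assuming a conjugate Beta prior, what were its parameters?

Beta(7, 9)

A Beta(a, b) prior with s successes and f failures in binomial data gives a Beta(a+s, b+f) posterior.
Subtract the data counts: 22−15=7, 47−38=9.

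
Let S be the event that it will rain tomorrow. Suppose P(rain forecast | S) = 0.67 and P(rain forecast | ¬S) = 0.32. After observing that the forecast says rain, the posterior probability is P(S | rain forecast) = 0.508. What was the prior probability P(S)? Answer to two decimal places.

P(S) = 0.33

In odds form, posterior odds = prior odds × likelihood ratio, so prior odds = posterior odds ÷ LR.
Posterior odds = 0.508/(1−0.508) = 1.0325. LR = 0.67/0.32 = 2.0938.
Prior odds = 1.0325/2.0938 = 0.4931, so P(S) = 0.4931/(1+0.4931) ≈ 0.33.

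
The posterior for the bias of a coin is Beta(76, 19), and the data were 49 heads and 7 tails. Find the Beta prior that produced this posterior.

Beta(27, 12)

A Beta(α, β) prior with s successes and f failures in binomial data gives a Beta(α+s, β+f) posterior.
Subtract the data counts: 76−49=27, 19−7=12.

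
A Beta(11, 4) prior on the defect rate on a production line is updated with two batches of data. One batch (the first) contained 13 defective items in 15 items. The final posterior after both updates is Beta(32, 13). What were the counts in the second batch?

8 defective items and 7 good items

Sequential conjugate updates are equivalent to a single update on the pooled data, so total successes = posterior α − prior α and total failures = posterior β − prior β.
Total across both batches: 32−11=21 defective items, 13−4=9 good items.
Subtract the first batch: 21−13=8 defective items and 9−2=7 good items.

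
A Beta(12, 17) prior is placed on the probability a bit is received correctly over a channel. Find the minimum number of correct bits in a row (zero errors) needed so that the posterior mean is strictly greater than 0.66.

k = 22

After k correct bits and 0 errors the posterior is Beta(12+k, 17), with mean (12+k)/(12+17+k).
Set (12+k)/(29+k) > 0.66 and solve: k > (0.66·29 − 12)/(1 − 0.66) = 21.000.
The smallest integer exceeding 21.000 is 22, and checking k=22: (34)/(51) = 0.6667 > 0.66.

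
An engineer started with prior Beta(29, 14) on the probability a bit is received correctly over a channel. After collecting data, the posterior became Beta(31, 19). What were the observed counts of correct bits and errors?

2 correct bits and 5 errors

Beta is conjugate to the binomial likelihood: posterior = Beta(a+s, b+f).
Match parameters: s=31−29=2, f=19−14=5.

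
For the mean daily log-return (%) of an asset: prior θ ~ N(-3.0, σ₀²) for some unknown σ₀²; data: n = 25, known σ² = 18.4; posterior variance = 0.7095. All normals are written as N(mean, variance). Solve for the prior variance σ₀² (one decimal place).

σ₀² = 19.7

Posterior precision equals prior precision plus data precision: 1/σ_n² = 1/σ₀² + n/σ².
So 1/σ₀² = 1/0.7095 − 25/18.4 = 1.409443 − 1.358696 = 0.050747.
Hence σ₀² = 1/0.050747 ≈ 19.7.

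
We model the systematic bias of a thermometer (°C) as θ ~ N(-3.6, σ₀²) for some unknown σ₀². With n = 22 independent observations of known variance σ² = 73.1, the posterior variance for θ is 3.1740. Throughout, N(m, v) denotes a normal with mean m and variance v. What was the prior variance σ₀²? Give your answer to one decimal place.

σ₀² = 70.9

For the Normal–Normal model with known σ², precisions add: τ_n = τ₀ + n/σ².
So 1/σ₀² = 1/3.1740 − 22/73.1 = 0.315060 − 0.300958 = 0.014102.
Hence σ₀² = 1/0.014102 ≈ 70.9.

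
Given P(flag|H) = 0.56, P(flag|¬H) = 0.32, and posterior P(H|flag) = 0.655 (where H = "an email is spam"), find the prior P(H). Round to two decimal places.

Bayes' rule in odds form gives O(H|E) = O(H)·[P(E|H)/P(E|¬H)], hence O(H) = O(H|E)/LR.
Posterior odds = 0.655/(1−0.655) = 1.8986. LR = 0.56/0.32 = 1.7500.
Prior odds = 1.8986/1.7500 = 1.0849, so P(H) = 1.0849/(1+1.0849) ≈ 0.52.

P(H) = 0.52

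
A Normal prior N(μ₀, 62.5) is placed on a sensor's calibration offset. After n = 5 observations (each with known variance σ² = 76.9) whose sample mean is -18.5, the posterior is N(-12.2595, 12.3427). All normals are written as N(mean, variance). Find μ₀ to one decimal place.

μ₀ = 13.1

With known observation variance, the Normal–Normal posterior has precision τ_n = τ₀ + n/σ² and mean μ_n = (τ₀μ₀ + (n/σ²)x̄)/τ_n.
Here τ₀ = 1/62.5 = 0.016000 and τ_data = 5/76.9 = 0.065020, so τ_n = 0.081020.
Rearranging for μ₀: μ₀ = (μ_n·τ_n − τ_data·x̄)/τ₀ = (-12.2595·0.081020 − 0.065020·-18.5) / 0.016000 = 0.209605/0.016000 ≈ 13.1.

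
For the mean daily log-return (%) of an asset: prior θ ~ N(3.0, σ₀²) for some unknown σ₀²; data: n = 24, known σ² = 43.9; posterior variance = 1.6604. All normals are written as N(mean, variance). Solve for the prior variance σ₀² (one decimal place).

σ₀² = 18.0

Posterior precision equals prior precision plus data precision: 1/σ_n² = 1/σ₀² + n/σ².
So 1/σ₀² = 1/1.6604 − 24/43.9 = 0.602265 − 0.546697 = 0.055568.
Hence σ₀² = 1/0.055568 ≈ 18.0.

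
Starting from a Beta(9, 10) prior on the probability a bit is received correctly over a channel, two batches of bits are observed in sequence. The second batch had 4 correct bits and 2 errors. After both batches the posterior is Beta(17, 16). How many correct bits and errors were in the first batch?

Because Beta–binomial updating is additive in the counts, the combined data contributed (α_post−α_prior, β_post−β_prior) successes and failures.
Total across both batches: 17−9=8 correct bits, 16−10=6 errors.
Subtract the second batch: 8−4=4 correct bits and 6−2=4 errors.

4 correct bits and 4 errors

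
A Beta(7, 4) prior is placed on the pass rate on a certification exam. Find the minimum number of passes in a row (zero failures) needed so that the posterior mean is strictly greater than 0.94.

k = 56

After k passes and 0 failures the posterior is Beta(7+k, 4), with mean (7+k)/(7+4+k).
Set (7+k)/(11+k) > 0.94 and solve: k > (0.94·11 − 7)/(1 − 0.94) = 55.667.
The smallest integer exceeding 55.667 is 56.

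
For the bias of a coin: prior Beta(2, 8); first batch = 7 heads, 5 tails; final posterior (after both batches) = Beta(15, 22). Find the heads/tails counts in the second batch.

6 heads and 9 tails

Sequential conjugate updates are equivalent to a single update on the pooled data, so total successes = posterior α − prior α and total failures = posterior β − prior β.
Total across both batches: 15−2=13 heads, 22−8=14 tails.
Subtract the first batch: 13−7=6 heads and 14−5=9 tails.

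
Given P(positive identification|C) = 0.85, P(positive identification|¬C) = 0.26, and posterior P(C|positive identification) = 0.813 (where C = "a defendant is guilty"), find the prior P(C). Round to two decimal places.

P(C) = 0.57

Bayes' rule in odds form gives O(C|E) = O(C)·[P(E|C)/P(E|¬C)], hence O(C) = O(C|E)/LR.
Posterior odds = 0.813/(1−0.813) = 4.3476. LR = 0.85/0.26 = 3.2692.
Prior odds = 4.3476/3.2692 = 1.3299, so P(C) = 1.3299/(1+1.3299) ≈ 0.57.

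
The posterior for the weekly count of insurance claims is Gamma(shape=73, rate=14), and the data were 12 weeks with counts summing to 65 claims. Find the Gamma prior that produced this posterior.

Gamma(shape=8, rate=2)

Gamma–Poisson conjugacy: posterior shape = α + Σxᵢ, posterior rate = β + n.
So α = 73 − 65 = 8 and β = 14 − 12 = 2.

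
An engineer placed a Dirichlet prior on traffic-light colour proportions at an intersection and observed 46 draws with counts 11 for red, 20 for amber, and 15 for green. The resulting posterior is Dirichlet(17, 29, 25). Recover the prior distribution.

For a Dirichlet(α) prior with multinomial counts c, the posterior is Dirichlet(α + c) componentwise.
Subtract each count from the matching posterior parameter: 17−11=6, 29−20=9, 25−15=10.

Dirichlet(6, 9, 10)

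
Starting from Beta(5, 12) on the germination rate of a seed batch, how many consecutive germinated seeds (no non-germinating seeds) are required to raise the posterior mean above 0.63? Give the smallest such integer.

k = 16

After k germinated seeds and 0 non-germinating seeds the posterior is Beta(5+k, 12), with mean (5+k)/(5+12+k).
Set (5+k)/(17+k) > 0.63 and solve: k > (0.63·17 − 5)/(1 − 0.63) = 15.432.
The smallest integer exceeding 15.432 is 16.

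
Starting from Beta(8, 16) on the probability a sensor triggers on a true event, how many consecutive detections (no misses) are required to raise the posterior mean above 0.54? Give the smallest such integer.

k = 11

After k detections and 0 misses the posterior is Beta(8+k, 16), with mean (8+k)/(8+16+k).
Set (8+k)/(24+k) > 0.54 and solve: k > (0.54·24 − 8)/(1 − 0.54) = 10.783.
The smallest integer exceeding 10.783 is 11.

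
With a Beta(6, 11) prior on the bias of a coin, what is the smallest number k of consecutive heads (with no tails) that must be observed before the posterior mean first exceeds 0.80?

k = 39

After k heads and 0 tails the posterior is Beta(6+k, 11), with mean (6+k)/(6+11+k).
Set (6+k)/(17+k) > 0.80 and solve: k > (0.80·17 − 6)/(1 − 0.80) = 38.000.
The smallest integer exceeding 38.000 is 39.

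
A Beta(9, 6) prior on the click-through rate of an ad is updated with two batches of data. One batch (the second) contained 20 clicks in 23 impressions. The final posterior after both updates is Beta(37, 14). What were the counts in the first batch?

8 clicks and 5 non-clicks

Because Beta–binomial updating is additive in the counts, the combined data contributed (α_post−α_prior, β_post−β_prior) successes and failures.
Total across both batches: 37−9=28 clicks, 14−6=8 non-clicks.
Subtract the second batch: 28−20=8 clicks and 8−3=5 non-clicks.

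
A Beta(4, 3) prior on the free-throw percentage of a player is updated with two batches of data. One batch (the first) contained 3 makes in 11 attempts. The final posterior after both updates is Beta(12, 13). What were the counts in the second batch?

Sequential conjugate updates are equivalent to a single update on the pooled data, so total successes = posterior α − prior α and total failures = posterior β − prior β.
Total across both batches: 12−4=8 makes, 13−3=10 misses.
Subtract the first batch: 8−3=5 makes and 10−8=2 misses.

5 makes and 2 misses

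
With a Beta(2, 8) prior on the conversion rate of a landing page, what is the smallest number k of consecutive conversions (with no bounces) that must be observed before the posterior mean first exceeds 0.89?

k = 63

After k conversions and 0 bounces the posterior is Beta(2+k, 8), with mean (2+k)/(2+8+k).
Set (2+k)/(10+k) > 0.89 and solve: k > (0.89·10 − 2)/(1 − 0.89) = 62.727.
The smallest integer exceeding 62.727 is 63, and checking k=63: (65)/(73) = 0.8904 > 0.89.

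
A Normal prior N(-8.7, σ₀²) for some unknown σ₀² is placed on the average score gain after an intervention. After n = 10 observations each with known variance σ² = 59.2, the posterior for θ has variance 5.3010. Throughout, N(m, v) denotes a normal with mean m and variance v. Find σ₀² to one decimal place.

σ₀² = 50.7

For the Normal–Normal model with known σ², precisions add: τ_n = τ₀ + n/σ².
So 1/σ₀² = 1/5.3010 − 10/59.2 = 0.188644 − 0.168919 = 0.019725.
Hence σ₀² = 1/0.019725 ≈ 50.7.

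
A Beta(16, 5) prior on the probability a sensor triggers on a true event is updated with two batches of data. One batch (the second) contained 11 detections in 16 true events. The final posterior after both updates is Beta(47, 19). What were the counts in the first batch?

20 detections and 9 misses

Sequential conjugate updates are equivalent to a single update on the pooled data, so total successes = posterior α − prior α and total failures = posterior β − prior β.
Total across both batches: 47−16=31 detections, 19−5=14 misses.
Subtract the second batch: 31−11=20 detections and 14−5=9 misses.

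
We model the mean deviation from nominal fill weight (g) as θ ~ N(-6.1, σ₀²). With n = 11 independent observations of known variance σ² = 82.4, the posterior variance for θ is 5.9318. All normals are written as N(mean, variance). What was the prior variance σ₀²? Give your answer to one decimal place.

For the Normal–Normal model with known σ², precisions add: τ_n = τ₀ + n/σ².
So 1/σ₀² = 1/5.9318 − 11/82.4 = 0.168583 − 0.133495 = 0.035088.
Hence σ₀² = 1/0.035088 ≈ 28.5.

σ₀² = 28.5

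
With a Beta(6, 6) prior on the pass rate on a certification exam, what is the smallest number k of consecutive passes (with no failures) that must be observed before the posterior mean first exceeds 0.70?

After k passes and 0 failures the posterior is Beta(6+k, 6), with mean (6+k)/(6+6+k).
Set (6+k)/(12+k) > 0.70 and solve: k > (0.70·12 − 6)/(1 − 0.70) = 8.000.
The smallest integer exceeding 8.000 is 9.

k = 9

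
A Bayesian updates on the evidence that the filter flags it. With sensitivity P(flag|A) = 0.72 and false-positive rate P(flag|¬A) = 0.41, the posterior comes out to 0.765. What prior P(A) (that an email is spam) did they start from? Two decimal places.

In odds form, posterior odds = prior odds × likelihood ratio, so prior odds = posterior odds ÷ LR.
Posterior odds = 0.765/(1−0.765) = 3.2553. LR = 0.72/0.41 = 1.7561.
Prior odds = 3.2553/1.7561 = 1.8537, so P(A) = 1.8537/(1+1.8537) ≈ 0.65.

P(A) = 0.65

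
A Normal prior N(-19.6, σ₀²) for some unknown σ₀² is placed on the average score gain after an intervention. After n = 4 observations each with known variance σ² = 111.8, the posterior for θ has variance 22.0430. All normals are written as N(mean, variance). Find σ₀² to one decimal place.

For the Normal–Normal model with known σ², precisions add: τ_n = τ₀ + n/σ².
So 1/σ₀² = 1/22.0430 − 4/111.8 = 0.045366 − 0.035778 = 0.009588.
Hence σ₀² = 1/0.009588 ≈ 104.3.

σ₀² = 104.3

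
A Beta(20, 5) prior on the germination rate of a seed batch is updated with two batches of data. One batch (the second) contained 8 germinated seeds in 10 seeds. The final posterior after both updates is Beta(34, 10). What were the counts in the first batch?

Because Beta–binomial updating is additive in the counts, the combined data contributed (α_post−α_prior, β_post−β_prior) successes and failures.
Total across both batches: 34−20=14 germinated seeds, 10−5=5 non-germinating seeds.
Subtract the second batch: 14−8=6 germinated seeds and 5−2=3 non-germinating seeds.

6 germinated seeds and 3 non-germinating seeds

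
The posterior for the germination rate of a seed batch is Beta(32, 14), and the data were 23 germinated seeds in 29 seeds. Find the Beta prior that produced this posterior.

Beta(9, 8)

Beta is conjugate to the binomial likelihood: posterior = Beta(α+s, β+f).
Subtract the data counts: 32−23=9, 14−6=8.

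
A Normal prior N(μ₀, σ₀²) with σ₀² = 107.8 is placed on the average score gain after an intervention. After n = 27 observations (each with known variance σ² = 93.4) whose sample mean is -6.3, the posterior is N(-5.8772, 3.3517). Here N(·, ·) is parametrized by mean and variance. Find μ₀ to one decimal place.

With known observation variance, the Normal–Normal posterior has precision τ_n = τ₀ + n/σ² and mean μ_n = (τ₀μ₀ + (n/σ²)x̄)/τ_n.
Here τ₀ = 1/107.8 = 0.009276 and τ_data = 27/93.4 = 0.289079, so τ_n = 0.298355.
Rearranging for μ₀: μ₀ = (μ_n·τ_n − τ_data·x̄)/τ₀ = (-5.8772·0.298355 − 0.289079·-6.3) / 0.009276 = 0.067706/0.009276 ≈ 7.3.

μ₀ = 7.3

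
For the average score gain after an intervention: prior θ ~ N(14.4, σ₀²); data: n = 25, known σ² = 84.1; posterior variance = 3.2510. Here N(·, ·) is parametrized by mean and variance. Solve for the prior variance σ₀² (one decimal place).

For the Normal–Normal model with known σ², precisions add: τ_n = τ₀ + n/σ².
So 1/σ₀² = 1/3.2510 − 25/84.1 = 0.307598 − 0.297265 = 0.010333.
Hence σ₀² = 1/0.010333 ≈ 96.8.

σ₀² = 96.8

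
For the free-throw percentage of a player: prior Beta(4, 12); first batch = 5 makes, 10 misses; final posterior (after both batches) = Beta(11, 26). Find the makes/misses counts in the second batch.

Sequential conjugate updates are equivalent to a single update on the pooled data, so total successes = posterior α − prior α and total failures = posterior β − prior β.
Total across both batches: 11−4=7 makes, 26−12=14 misses.
Subtract the first batch: 7−5=2 makes and 14−10=4 misses.

2 makes and 4 misses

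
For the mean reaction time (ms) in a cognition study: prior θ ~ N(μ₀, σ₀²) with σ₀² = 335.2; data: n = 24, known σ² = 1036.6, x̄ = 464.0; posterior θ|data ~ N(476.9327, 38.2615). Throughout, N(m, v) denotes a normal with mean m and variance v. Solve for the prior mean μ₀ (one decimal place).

μ₀ = 577.3

The posterior mean is a precision-weighted average: μ_n = (τ₀μ₀ + τ_data·x̄)/(τ₀+τ_data), with τ₀=1/σ₀² and τ_data=n/σ².
Here τ₀ = 1/335.2 = 0.002983 and τ_data = 24/1036.6 = 0.023153, so τ_n = 0.026136.
Rearranging for μ₀: μ₀ = (μ_n·τ_n − τ_data·x̄)/τ₀ = (476.9327·0.026136 − 0.023153·464.0) / 0.002983 = 1.722121/0.002983 ≈ 577.3.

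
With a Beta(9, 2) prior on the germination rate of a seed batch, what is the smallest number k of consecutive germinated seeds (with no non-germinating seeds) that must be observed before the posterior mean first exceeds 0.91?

k = 12

After k germinated seeds and 0 non-germinating seeds the posterior is Beta(9+k, 2), with mean (9+k)/(9+2+k).
Set (9+k)/(11+k) > 0.91 and solve: k > (0.91·11 − 9)/(1 − 0.91) = 11.222.
The smallest integer exceeding 11.222 is 12.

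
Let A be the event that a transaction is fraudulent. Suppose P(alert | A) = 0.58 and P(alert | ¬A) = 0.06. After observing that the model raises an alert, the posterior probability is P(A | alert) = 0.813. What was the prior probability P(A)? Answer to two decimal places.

In odds form, posterior odds = prior odds × likelihood ratio, so prior odds = posterior odds ÷ LR.
Posterior odds = 0.813/(1−0.813) = 4.3476. LR = 0.58/0.06 = 9.6667.
Prior odds = 4.3476/9.6667 = 0.4498, so P(A) = 0.4498/(1+0.4498) ≈ 0.31.

P(A) = 0.31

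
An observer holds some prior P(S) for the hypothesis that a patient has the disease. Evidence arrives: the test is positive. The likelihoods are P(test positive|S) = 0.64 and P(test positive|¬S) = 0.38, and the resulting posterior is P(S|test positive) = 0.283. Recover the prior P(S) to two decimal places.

P(S) = 0.19

Bayes' rule in odds form gives O(S|E) = O(S)·[P(E|S)/P(E|¬S)], hence O(S) = O(S|E)/LR.
Posterior odds = 0.283/(1−0.283) = 0.3947. LR = 0.64/0.38 = 1.6842.
Prior odds = 0.3947/1.6842 = 0.2344, so P(S) = 0.2344/(1+0.2344) ≈ 0.19.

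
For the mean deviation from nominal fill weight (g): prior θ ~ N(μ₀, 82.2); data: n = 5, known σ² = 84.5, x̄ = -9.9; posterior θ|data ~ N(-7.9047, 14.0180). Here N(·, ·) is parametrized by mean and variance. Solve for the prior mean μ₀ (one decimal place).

With known observation variance, the Normal–Normal posterior has precision τ_n = τ₀ + n/σ² and mean μ_n = (τ₀μ₀ + (n/σ²)x̄)/τ_n.
Here τ₀ = 1/82.2 = 0.012165 and τ_data = 5/84.5 = 0.059172, so τ_n = 0.071337.
Rearranging for μ₀: μ₀ = (μ_n·τ_n − τ_data·x̄)/τ₀ = (-7.9047·0.071337 − 0.059172·-9.9) / 0.012165 = 0.021905/0.012165 ≈ 1.8.

μ₀ = 1.8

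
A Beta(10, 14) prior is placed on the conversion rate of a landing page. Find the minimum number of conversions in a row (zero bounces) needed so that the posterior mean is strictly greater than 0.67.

After k conversions and 0 bounces the posterior is Beta(10+k, 14), with mean (10+k)/(10+14+k).
Set (10+k)/(24+k) > 0.67 and solve: k > (0.67·24 − 10)/(1 − 0.67) = 18.424.
The smallest integer exceeding 18.424 is 19, and checking k=19: (29)/(43) = 0.6744 > 0.67.

k = 19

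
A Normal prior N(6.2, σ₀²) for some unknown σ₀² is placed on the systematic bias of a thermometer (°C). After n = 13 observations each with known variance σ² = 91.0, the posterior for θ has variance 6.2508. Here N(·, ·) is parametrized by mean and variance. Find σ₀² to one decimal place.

For the Normal–Normal model with known σ², precisions add: τ_n = τ₀ + n/σ².
So 1/σ₀² = 1/6.2508 − 13/91.0 = 0.159980 − 0.142857 = 0.017123.
Hence σ₀² = 1/0.017123 ≈ 58.4.

σ₀² = 58.4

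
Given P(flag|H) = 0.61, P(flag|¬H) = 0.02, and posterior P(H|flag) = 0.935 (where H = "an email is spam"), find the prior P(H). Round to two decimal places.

P(H) = 0.32

In odds form, posterior odds = prior odds × likelihood ratio, so prior odds = posterior odds ÷ LR.
Posterior odds = 0.935/(1−0.935) = 14.3846. LR = 0.61/0.02 = 30.5000.
Prior odds = 14.3846/30.5000 = 0.4716, so P(H) = 0.4716/(1+0.4716) ≈ 0.32.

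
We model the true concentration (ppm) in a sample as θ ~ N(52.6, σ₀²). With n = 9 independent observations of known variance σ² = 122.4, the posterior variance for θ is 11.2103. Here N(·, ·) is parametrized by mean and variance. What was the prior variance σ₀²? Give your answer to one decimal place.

For the Normal–Normal model with known σ², precisions add: τ_n = τ₀ + n/σ².
So 1/σ₀² = 1/11.2103 − 9/122.4 = 0.089204 − 0.073529 = 0.015675.
Hence σ₀² = 1/0.015675 ≈ 63.8.

σ₀² = 63.8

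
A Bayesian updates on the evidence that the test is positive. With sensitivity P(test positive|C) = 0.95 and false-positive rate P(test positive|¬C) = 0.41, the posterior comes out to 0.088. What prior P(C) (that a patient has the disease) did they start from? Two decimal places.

Bayes' rule in odds form gives O(C|E) = O(C)·[P(E|C)/P(E|¬C)], hence O(C) = O(C|E)/LR.
Posterior odds = 0.088/(1−0.088) = 0.0965. LR = 0.95/0.41 = 2.3171.
Prior odds = 0.0965/2.3171 = 0.0416, so P(C) = 0.0416/(1+0.0416) ≈ 0.04.

P(C) = 0.04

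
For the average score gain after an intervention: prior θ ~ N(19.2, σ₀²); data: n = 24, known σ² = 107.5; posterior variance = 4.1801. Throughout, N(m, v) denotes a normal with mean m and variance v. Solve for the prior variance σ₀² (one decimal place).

Posterior precision equals prior precision plus data precision: 1/σ_n² = 1/σ₀² + n/σ².
So 1/σ₀² = 1/4.1801 − 24/107.5 = 0.239229 − 0.223256 = 0.015973.
Hence σ₀² = 1/0.015973 ≈ 62.6.

σ₀² = 62.6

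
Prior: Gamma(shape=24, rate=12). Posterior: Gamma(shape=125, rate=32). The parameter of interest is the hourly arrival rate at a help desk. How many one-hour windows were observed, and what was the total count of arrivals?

A Gamma(α, β) prior (rate parametrization) on a Poisson rate with n observations summing to S gives posterior Gamma(α+S, β+n).
Matching: Σxᵢ = 125 − 24 = 101 and n = 32 − 12 = 20.

n = 20 one-hour windows with total 101 arrivals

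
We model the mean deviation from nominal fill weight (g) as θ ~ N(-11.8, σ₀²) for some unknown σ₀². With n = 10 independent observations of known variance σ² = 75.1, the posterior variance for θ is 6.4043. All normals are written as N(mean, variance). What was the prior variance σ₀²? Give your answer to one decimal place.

σ₀² = 43.5

For the Normal–Normal model with known σ², precisions add: τ_n = τ₀ + n/σ².
So 1/σ₀² = 1/6.4043 − 10/75.1 = 0.156145 − 0.133156 = 0.022989.
Hence σ₀² = 1/0.022989 ≈ 43.5.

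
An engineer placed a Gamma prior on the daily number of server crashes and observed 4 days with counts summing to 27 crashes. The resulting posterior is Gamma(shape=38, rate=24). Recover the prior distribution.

Gamma(shape=11, rate=20)

A Gamma(α, β) prior (rate parametrization) on a Poisson rate with n observations summing to S gives posterior Gamma(α+S, β+n).
So α = 38 − 27 = 11 and β = 24 − 4 = 20.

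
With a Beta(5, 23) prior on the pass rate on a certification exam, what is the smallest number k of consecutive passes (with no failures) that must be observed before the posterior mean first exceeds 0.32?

k = 6

After k passes and 0 failures the posterior is Beta(5+k, 23), with mean (5+k)/(5+23+k).
Set (5+k)/(28+k) > 0.32 and solve: k > (0.32·28 − 5)/(1 − 0.32) = 5.824.
The smallest integer exceeding 5.824 is 6.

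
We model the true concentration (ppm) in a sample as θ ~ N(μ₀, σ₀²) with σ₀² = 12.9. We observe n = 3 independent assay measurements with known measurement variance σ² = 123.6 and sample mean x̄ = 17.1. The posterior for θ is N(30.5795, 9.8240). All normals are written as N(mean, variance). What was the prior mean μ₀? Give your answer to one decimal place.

The posterior mean is a precision-weighted average: μ_n = (τ₀μ₀ + τ_data·x̄)/(τ₀+τ_data), with τ₀=1/σ₀² and τ_data=n/σ².
Here τ₀ = 1/12.9 = 0.077519 and τ_data = 3/123.6 = 0.024272, so τ_n = 0.101791.
Rearranging for μ₀: μ₀ = (μ_n·τ_n − τ_data·x̄)/τ₀ = (30.5795·0.101791 − 0.024272·17.1) / 0.077519 = 2.697667/0.077519 ≈ 34.8.

μ₀ = 34.8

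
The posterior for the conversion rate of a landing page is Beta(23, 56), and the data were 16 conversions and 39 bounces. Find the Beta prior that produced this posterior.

Under Beta–binomial conjugacy the posterior parameters are (α+s, β+f).
So α = 23 − 16 = 7 and β = 56 − 39 = 17.

Beta(7, 17)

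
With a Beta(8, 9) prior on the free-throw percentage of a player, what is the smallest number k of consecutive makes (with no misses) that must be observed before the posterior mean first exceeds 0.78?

k = 24

After k makes and 0 misses the posterior is Beta(8+k, 9), with mean (8+k)/(8+9+k).
Set (8+k)/(17+k) > 0.78 and solve: k > (0.78·17 − 8)/(1 − 0.78) = 23.909.
The smallest integer exceeding 23.909 is 24.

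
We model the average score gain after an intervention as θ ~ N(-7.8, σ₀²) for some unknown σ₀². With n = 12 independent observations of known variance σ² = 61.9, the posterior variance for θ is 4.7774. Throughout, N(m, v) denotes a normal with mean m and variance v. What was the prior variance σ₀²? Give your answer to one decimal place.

σ₀² = 64.7

For the Normal–Normal model with known σ², precisions add: τ_n = τ₀ + n/σ².
So 1/σ₀² = 1/4.7774 − 12/61.9 = 0.209319 − 0.193861 = 0.015458.
Hence σ₀² = 1/0.015458 ≈ 64.7.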